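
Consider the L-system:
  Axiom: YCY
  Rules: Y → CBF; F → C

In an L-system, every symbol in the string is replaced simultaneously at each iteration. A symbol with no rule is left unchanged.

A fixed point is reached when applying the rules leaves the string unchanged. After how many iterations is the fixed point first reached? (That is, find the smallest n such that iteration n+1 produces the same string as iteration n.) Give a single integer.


Step 0: YCY
Step 1: CBFCCBF
Step 2: CBCCCBC
Step 3: CBCCCBC  (unchanged — fixed point at step 2)

Answer: 2


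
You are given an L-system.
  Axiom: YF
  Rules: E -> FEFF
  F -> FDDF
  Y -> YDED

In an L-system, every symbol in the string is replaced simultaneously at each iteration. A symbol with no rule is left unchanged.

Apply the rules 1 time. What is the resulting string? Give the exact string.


Step 0: YF
Step 1: YDEDFDDF

Answer: YDEDFDDF


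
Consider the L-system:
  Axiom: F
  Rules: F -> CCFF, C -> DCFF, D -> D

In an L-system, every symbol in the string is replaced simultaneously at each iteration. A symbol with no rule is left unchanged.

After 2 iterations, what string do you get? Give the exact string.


Answer: DCFFDCFFCCFFCCFF

Derivation:
Step 0: F
Step 1: CCFF
Step 2: DCFFDCFFCCFFCCFF


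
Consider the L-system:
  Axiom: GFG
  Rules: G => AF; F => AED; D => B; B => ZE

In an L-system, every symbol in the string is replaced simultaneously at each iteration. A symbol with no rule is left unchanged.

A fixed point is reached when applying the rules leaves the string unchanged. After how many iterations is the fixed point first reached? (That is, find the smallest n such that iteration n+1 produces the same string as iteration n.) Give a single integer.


Answer: 4

Derivation:
Step 0: GFG
Step 1: AFAEDAF
Step 2: AAEDAEBAAED
Step 3: AAEBAEZEAAEB
Step 4: AAEZEAEZEAAEZE
Step 5: AAEZEAEZEAAEZE  (unchanged — fixed point at step 4)


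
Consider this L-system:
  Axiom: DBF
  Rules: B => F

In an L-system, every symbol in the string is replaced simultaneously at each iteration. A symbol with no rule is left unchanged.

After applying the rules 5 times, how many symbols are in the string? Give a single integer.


Step 0: length = 3
Step 1: length = 3
Step 2: length = 3
Step 3: length = 3
Step 4: length = 3
Step 5: length = 3

Answer: 3


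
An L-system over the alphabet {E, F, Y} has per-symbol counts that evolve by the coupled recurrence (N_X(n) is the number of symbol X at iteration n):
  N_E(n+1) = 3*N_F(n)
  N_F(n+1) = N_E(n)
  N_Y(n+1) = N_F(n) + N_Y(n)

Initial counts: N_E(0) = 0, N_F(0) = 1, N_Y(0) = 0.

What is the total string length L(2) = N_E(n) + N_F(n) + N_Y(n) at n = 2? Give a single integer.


Step 0: N_E=0, N_F=1, N_Y=0, L=1
Step 1: N_E=3, N_F=0, N_Y=1, L=4
Step 2: N_E=0, N_F=3, N_Y=1, L=4

Answer: 4


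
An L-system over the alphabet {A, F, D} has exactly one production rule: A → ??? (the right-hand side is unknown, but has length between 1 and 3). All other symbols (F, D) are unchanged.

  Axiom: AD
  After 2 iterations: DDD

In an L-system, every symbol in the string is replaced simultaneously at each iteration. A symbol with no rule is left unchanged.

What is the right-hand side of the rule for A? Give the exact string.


Answer: DD

Derivation:
Trying A → DD:
  Step 0: AD
  Step 1: DDD
  Step 2: DDD
Matches the given result.


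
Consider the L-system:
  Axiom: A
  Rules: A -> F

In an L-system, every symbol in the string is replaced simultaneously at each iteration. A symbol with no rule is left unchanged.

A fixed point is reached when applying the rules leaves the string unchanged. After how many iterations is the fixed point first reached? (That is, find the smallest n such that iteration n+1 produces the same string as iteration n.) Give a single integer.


Answer: 1

Derivation:
Step 0: A
Step 1: F
Step 2: F  (unchanged — fixed point at step 1)


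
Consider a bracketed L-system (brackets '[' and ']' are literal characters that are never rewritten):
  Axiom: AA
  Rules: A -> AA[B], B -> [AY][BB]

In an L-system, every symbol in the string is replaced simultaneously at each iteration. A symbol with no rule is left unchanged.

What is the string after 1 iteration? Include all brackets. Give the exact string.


Answer: AA[B]AA[B]

Derivation:
Step 0: AA
Step 1: AA[B]AA[B]


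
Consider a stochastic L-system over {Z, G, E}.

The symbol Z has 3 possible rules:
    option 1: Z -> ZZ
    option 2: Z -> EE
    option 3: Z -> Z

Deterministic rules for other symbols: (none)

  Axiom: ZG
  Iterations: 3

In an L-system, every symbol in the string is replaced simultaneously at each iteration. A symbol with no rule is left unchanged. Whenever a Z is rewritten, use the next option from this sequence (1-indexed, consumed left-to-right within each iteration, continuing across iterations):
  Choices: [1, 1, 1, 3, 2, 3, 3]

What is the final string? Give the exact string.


Step 0: ZG
Step 1: ZZG  (used choices [1])
Step 2: ZZZZG  (used choices [1, 1])
Step 3: ZEEZZG  (used choices [3, 2, 3, 3])

Answer: ZEEZZG


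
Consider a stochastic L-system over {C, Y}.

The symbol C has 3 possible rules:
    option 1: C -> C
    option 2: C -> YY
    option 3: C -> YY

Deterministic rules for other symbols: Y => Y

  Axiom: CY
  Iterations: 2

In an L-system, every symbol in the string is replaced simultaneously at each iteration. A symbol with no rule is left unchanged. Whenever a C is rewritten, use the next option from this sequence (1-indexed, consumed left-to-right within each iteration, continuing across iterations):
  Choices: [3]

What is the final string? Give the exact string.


Step 0: CY
Step 1: YYY  (used choices [3])
Step 2: YYY  (used choices [])

Answer: YYY


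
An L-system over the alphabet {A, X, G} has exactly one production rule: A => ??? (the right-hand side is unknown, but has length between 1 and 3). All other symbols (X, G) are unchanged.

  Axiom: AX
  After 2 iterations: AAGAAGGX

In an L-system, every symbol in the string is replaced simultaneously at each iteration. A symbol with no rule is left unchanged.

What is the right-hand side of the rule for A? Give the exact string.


Trying A => AAG:
  Step 0: AX
  Step 1: AAGX
  Step 2: AAGAAGGX
Matches the given result.

Answer: AAG


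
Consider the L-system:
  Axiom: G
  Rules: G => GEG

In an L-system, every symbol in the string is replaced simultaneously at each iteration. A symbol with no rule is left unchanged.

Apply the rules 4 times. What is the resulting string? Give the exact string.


Step 0: G
Step 1: GEG
Step 2: GEGEGEG
Step 3: GEGEGEGEGEGEGEG
Step 4: GEGEGEGEGEGEGEGEGEGEGEGEGEGEGEG

Answer: GEGEGEGEGEGEGEGEGEGEGEGEGEGEGEG


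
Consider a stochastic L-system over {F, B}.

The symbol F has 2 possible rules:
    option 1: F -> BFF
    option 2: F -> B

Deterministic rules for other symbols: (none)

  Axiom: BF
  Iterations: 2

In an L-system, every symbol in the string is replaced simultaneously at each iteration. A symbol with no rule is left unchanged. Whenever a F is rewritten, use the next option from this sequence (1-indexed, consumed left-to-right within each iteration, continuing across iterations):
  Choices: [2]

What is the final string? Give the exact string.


Answer: BB

Derivation:
Step 0: BF
Step 1: BB  (used choices [2])
Step 2: BB  (used choices [])


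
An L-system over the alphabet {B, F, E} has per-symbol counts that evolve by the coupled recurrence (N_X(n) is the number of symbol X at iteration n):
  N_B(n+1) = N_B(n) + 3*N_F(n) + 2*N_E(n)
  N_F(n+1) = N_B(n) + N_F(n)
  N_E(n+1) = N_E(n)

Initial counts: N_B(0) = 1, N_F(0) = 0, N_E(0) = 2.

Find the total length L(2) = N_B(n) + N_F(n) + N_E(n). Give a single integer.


Step 0: N_B=1, N_F=0, N_E=2, L=3
Step 1: N_B=5, N_F=1, N_E=2, L=8
Step 2: N_B=12, N_F=6, N_E=2, L=20

Answer: 20


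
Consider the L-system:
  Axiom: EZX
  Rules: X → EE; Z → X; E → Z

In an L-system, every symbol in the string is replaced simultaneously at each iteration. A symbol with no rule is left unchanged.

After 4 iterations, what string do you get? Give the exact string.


Step 0: EZX
Step 1: ZXEE
Step 2: XEEZZ
Step 3: EEZZXX
Step 4: ZZXXEEEE

Answer: ZZXXEEEE


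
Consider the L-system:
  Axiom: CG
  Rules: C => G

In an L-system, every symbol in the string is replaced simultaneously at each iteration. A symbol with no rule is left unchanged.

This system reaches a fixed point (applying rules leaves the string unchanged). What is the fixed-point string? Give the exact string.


Answer: GG

Derivation:
Step 0: CG
Step 1: GG
Step 2: GG  (unchanged — fixed point at step 1)


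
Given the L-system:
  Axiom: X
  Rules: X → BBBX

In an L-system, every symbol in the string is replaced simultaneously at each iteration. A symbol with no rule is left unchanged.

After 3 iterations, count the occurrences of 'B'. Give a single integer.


Answer: 9

Derivation:
Step 0: X  (0 'B')
Step 1: BBBX  (3 'B')
Step 2: BBBBBBX  (6 'B')
Step 3: BBBBBBBBBX  (9 'B')


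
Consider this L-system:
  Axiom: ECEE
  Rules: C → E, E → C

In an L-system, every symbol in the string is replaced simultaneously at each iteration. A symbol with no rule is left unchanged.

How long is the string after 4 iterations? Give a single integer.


Answer: 4

Derivation:
Step 0: length = 4
Step 1: length = 4
Step 2: length = 4
Step 3: length = 4
Step 4: length = 4


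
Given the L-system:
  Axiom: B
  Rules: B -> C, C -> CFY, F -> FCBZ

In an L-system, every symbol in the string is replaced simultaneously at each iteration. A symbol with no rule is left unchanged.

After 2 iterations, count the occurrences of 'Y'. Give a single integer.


Step 0: B  (0 'Y')
Step 1: C  (0 'Y')
Step 2: CFY  (1 'Y')

Answer: 1


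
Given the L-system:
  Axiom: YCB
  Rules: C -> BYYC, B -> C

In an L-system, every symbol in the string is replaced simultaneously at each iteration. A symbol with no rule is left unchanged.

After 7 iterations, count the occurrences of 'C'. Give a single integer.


Answer: 34

Derivation:
Step 0: YCB  (1 'C')
Step 1: YBYYCC  (2 'C')
Step 2: YCYYBYYCBYYC  (3 'C')
Step 3: YBYYCYYCYYBYYCCYYBYYC  (5 'C')
Step 4: YCYYBYYCYYBYYCYYCYYBYYCBYYCYYCYYBYYC  (8 'C')
Step 5: YBYYCYYCYYBYYCYYCYYBYYCYYBYYCYYCYYBYYCCYYBYYCYYBYYCYYCYYBYYC  (13 'C')
Step 6: YCYYBYYCYYBYYCYYCYYBYYCYYBYYCYYCYYBYYCYYCYYBYYCYYBYYCYYCYYBYYCBYYCYYCYYBYYCYYCYYBYYCYYBYYCYYCYYBYYC  (21 'C')
Step 7: YBYYCYYCYYBYYCYYCYYBYYCYYBYYCYYCYYBYYCYYCYYBYYCYYBYYCYYCYYBYYCYYBYYCYYCYYBYYCYYCYYBYYCYYBYYCYYCYYBYYCCYYBYYCYYBYYCYYCYYBYYCYYBYYCYYCYYBYYCYYCYYBYYCYYBYYCYYCYYBYYC  (34 'C')


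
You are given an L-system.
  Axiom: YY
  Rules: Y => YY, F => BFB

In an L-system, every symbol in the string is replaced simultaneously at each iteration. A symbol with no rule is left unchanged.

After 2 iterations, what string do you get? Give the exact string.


Answer: YYYYYYYY

Derivation:
Step 0: YY
Step 1: YYYY
Step 2: YYYYYYYY


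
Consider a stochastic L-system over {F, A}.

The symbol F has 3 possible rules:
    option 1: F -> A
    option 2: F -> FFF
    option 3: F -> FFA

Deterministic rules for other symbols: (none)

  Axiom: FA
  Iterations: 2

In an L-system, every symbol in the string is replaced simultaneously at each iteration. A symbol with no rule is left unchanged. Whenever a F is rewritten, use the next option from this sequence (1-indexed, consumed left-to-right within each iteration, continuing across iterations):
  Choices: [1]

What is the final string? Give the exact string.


Step 0: FA
Step 1: AA  (used choices [1])
Step 2: AA  (used choices [])

Answer: AA


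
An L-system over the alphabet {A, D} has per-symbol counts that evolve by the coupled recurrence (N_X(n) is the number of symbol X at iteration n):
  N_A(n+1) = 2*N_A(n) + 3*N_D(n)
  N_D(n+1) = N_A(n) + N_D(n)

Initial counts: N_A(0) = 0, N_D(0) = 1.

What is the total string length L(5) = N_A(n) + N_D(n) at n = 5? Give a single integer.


Answer: 469

Derivation:
Step 0: N_A=0, N_D=1, L=1
Step 1: N_A=3, N_D=1, L=4
Step 2: N_A=9, N_D=4, L=13
Step 3: N_A=30, N_D=13, L=43
Step 4: N_A=99, N_D=43, L=142
Step 5: N_A=327, N_D=142, L=469


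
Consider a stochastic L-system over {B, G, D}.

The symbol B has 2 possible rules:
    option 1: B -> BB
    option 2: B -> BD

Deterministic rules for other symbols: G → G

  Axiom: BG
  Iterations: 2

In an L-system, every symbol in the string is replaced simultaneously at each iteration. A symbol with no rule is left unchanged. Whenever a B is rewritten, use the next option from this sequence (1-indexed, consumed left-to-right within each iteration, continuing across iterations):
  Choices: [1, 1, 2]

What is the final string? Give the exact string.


Answer: BBBDG

Derivation:
Step 0: BG
Step 1: BBG  (used choices [1])
Step 2: BBBDG  (used choices [1, 2])


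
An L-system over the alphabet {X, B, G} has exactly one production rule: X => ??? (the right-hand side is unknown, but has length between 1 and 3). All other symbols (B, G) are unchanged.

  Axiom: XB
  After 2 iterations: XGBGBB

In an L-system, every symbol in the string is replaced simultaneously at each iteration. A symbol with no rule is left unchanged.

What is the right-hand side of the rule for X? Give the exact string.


Answer: XGB

Derivation:
Trying X => XGB:
  Step 0: XB
  Step 1: XGBB
  Step 2: XGBGBB
Matches the given result.


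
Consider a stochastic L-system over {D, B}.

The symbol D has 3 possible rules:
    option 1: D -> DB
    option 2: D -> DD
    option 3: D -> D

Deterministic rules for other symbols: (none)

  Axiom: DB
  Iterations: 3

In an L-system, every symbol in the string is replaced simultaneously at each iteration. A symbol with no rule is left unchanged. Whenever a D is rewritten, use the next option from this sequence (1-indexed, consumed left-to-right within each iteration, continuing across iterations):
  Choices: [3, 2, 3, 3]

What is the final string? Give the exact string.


Step 0: DB
Step 1: DB  (used choices [3])
Step 2: DDB  (used choices [2])
Step 3: DDB  (used choices [3, 3])

Answer: DDB


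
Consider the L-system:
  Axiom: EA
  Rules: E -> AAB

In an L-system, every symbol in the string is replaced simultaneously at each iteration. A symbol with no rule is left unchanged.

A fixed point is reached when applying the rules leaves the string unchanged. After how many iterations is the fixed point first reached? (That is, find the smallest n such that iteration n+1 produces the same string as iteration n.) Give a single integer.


Step 0: EA
Step 1: AABA
Step 2: AABA  (unchanged — fixed point at step 1)

Answer: 1


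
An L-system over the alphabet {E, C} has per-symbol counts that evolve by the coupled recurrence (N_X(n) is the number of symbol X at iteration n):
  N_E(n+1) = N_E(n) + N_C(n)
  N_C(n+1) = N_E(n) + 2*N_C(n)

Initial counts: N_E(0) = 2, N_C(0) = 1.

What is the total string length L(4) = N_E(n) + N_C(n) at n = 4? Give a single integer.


Step 0: N_E=2, N_C=1, L=3
Step 1: N_E=3, N_C=4, L=7
Step 2: N_E=7, N_C=11, L=18
Step 3: N_E=18, N_C=29, L=47
Step 4: N_E=47, N_C=76, L=123

Answer: 123


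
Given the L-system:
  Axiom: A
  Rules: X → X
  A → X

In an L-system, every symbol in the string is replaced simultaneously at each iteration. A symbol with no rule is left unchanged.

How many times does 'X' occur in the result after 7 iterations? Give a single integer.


Step 0: A  (0 'X')
Step 1: X  (1 'X')
Step 2: X  (1 'X')
Step 3: X  (1 'X')
Step 4: X  (1 'X')
Step 5: X  (1 'X')
Step 6: X  (1 'X')
Step 7: X  (1 'X')

Answer: 1


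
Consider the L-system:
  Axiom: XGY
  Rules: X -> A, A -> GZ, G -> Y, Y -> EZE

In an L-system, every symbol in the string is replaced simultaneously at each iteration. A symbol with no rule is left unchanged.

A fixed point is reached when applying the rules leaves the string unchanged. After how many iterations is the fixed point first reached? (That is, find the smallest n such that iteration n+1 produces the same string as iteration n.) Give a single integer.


Step 0: XGY
Step 1: AYEZE
Step 2: GZEZEEZE
Step 3: YZEZEEZE
Step 4: EZEZEZEEZE
Step 5: EZEZEZEEZE  (unchanged — fixed point at step 4)

Answer: 4


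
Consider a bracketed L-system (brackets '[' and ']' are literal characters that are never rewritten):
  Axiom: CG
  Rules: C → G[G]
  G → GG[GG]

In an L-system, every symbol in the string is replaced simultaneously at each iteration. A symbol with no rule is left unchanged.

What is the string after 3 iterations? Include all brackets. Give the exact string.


Step 0: CG
Step 1: G[G]GG[GG]
Step 2: GG[GG][GG[GG]]GG[GG]GG[GG][GG[GG]GG[GG]]
Step 3: GG[GG]GG[GG][GG[GG]GG[GG]][GG[GG]GG[GG][GG[GG]GG[GG]]]GG[GG]GG[GG][GG[GG]GG[GG]]GG[GG]GG[GG][GG[GG]GG[GG]][GG[GG]GG[GG][GG[GG]GG[GG]]GG[GG]GG[GG][GG[GG]GG[GG]]]

Answer: GG[GG]GG[GG][GG[GG]GG[GG]][GG[GG]GG[GG][GG[GG]GG[GG]]]GG[GG]GG[GG][GG[GG]GG[GG]]GG[GG]GG[GG][GG[GG]GG[GG]][GG[GG]GG[GG][GG[GG]GG[GG]]GG[GG]GG[GG][GG[GG]GG[GG]]]


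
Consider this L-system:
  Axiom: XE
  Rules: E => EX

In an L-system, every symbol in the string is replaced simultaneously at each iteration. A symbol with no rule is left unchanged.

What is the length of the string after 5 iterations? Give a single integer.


Answer: 7

Derivation:
Step 0: length = 2
Step 1: length = 3
Step 2: length = 4
Step 3: length = 5
Step 4: length = 6
Step 5: length = 7


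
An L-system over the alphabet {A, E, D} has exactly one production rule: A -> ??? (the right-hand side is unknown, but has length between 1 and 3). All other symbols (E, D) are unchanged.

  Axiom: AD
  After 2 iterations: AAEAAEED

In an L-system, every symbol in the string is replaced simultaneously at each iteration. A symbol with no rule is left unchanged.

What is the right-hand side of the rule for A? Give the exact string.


Trying A -> AAE:
  Step 0: AD
  Step 1: AAED
  Step 2: AAEAAEED
Matches the given result.

Answer: AAE


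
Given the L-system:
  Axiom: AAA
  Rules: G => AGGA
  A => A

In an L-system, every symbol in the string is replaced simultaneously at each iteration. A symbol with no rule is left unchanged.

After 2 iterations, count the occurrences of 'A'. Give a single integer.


Step 0: AAA  (3 'A')
Step 1: AAA  (3 'A')
Step 2: AAA  (3 'A')

Answer: 3


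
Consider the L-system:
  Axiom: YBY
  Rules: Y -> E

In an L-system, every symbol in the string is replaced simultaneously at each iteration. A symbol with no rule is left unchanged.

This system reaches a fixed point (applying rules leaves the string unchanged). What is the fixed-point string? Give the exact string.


Step 0: YBY
Step 1: EBE
Step 2: EBE  (unchanged — fixed point at step 1)

Answer: EBE


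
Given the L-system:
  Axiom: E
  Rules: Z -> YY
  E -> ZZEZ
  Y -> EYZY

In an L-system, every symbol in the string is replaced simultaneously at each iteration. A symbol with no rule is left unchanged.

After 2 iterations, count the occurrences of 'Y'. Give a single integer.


Answer: 6

Derivation:
Step 0: E  (0 'Y')
Step 1: ZZEZ  (0 'Y')
Step 2: YYYYZZEZYY  (6 'Y')


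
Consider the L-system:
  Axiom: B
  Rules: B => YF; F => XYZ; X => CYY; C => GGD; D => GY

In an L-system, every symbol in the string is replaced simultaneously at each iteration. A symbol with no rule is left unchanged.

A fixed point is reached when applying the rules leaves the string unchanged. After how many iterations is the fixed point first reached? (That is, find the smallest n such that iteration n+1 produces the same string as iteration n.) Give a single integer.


Answer: 5

Derivation:
Step 0: B
Step 1: YF
Step 2: YXYZ
Step 3: YCYYYZ
Step 4: YGGDYYYZ
Step 5: YGGGYYYYZ
Step 6: YGGGYYYYZ  (unchanged — fixed point at step 5)


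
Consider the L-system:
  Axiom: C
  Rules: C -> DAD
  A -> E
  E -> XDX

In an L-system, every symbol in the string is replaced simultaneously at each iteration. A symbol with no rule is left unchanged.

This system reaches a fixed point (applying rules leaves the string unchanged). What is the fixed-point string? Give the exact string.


Step 0: C
Step 1: DAD
Step 2: DED
Step 3: DXDXD
Step 4: DXDXD  (unchanged — fixed point at step 3)

Answer: DXDXD


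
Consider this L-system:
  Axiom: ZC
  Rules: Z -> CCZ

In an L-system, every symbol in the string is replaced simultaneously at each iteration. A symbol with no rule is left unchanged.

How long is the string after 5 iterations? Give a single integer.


Answer: 12

Derivation:
Step 0: length = 2
Step 1: length = 4
Step 2: length = 6
Step 3: length = 8
Step 4: length = 10
Step 5: length = 12


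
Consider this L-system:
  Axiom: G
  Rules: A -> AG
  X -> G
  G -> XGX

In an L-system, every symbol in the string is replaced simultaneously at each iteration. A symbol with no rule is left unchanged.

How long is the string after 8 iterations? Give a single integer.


Step 0: length = 1
Step 1: length = 3
Step 2: length = 5
Step 3: length = 11
Step 4: length = 21
Step 5: length = 43
Step 6: length = 85
Step 7: length = 171
Step 8: length = 341

Answer: 341


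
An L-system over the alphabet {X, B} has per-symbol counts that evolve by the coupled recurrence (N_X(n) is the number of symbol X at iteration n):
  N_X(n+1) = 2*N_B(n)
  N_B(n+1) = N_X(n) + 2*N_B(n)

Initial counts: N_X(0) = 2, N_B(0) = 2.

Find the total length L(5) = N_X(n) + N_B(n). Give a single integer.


Step 0: N_X=2, N_B=2, L=4
Step 1: N_X=4, N_B=6, L=10
Step 2: N_X=12, N_B=16, L=28
Step 3: N_X=32, N_B=44, L=76
Step 4: N_X=88, N_B=120, L=208
Step 5: N_X=240, N_B=328, L=568

Answer: 568


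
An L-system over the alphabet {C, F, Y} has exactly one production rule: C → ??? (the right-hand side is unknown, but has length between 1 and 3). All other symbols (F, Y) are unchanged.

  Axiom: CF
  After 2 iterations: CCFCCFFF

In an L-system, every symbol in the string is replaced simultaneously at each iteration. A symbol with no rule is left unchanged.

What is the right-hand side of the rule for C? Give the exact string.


Trying C → CCF:
  Step 0: CF
  Step 1: CCFF
  Step 2: CCFCCFFF
Matches the given result.

Answer: CCF


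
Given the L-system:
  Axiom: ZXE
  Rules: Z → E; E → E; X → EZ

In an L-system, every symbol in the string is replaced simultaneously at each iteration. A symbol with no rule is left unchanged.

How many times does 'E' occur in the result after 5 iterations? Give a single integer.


Answer: 4

Derivation:
Step 0: ZXE  (1 'E')
Step 1: EEZE  (3 'E')
Step 2: EEEE  (4 'E')
Step 3: EEEE  (4 'E')
Step 4: EEEE  (4 'E')
Step 5: EEEE  (4 'E')


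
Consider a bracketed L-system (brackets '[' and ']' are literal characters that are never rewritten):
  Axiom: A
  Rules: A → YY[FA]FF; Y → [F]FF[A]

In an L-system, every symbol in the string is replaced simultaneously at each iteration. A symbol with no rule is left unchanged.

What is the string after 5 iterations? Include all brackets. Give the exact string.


Step 0: A
Step 1: YY[FA]FF
Step 2: [F]FF[A][F]FF[A][FYY[FA]FF]FF
Step 3: [F]FF[YY[FA]FF][F]FF[YY[FA]FF][F[F]FF[A][F]FF[A][FYY[FA]FF]FF]FF
Step 4: [F]FF[[F]FF[A][F]FF[A][FYY[FA]FF]FF][F]FF[[F]FF[A][F]FF[A][FYY[FA]FF]FF][F[F]FF[YY[FA]FF][F]FF[YY[FA]FF][F[F]FF[A][F]FF[A][FYY[FA]FF]FF]FF]FF
Step 5: [F]FF[[F]FF[YY[FA]FF][F]FF[YY[FA]FF][F[F]FF[A][F]FF[A][FYY[FA]FF]FF]FF][F]FF[[F]FF[YY[FA]FF][F]FF[YY[FA]FF][F[F]FF[A][F]FF[A][FYY[FA]FF]FF]FF][F[F]FF[[F]FF[A][F]FF[A][FYY[FA]FF]FF][F]FF[[F]FF[A][F]FF[A][FYY[FA]FF]FF][F[F]FF[YY[FA]FF][F]FF[YY[FA]FF][F[F]FF[A][F]FF[A][FYY[FA]FF]FF]FF]FF]FF

Answer: [F]FF[[F]FF[YY[FA]FF][F]FF[YY[FA]FF][F[F]FF[A][F]FF[A][FYY[FA]FF]FF]FF][F]FF[[F]FF[YY[FA]FF][F]FF[YY[FA]FF][F[F]FF[A][F]FF[A][FYY[FA]FF]FF]FF][F[F]FF[[F]FF[A][F]FF[A][FYY[FA]FF]FF][F]FF[[F]FF[A][F]FF[A][FYY[FA]FF]FF][F[F]FF[YY[FA]FF][F]FF[YY[FA]FF][F[F]FF[A][F]FF[A][FYY[FA]FF]FF]FF]FF]FF


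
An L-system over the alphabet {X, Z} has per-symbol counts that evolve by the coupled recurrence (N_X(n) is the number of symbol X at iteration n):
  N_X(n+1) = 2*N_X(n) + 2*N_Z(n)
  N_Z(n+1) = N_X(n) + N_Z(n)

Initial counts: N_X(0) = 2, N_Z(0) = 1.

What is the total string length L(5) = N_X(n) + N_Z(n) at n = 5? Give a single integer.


Answer: 729

Derivation:
Step 0: N_X=2, N_Z=1, L=3
Step 1: N_X=6, N_Z=3, L=9
Step 2: N_X=18, N_Z=9, L=27
Step 3: N_X=54, N_Z=27, L=81
Step 4: N_X=162, N_Z=81, L=243
Step 5: N_X=486, N_Z=243, L=729


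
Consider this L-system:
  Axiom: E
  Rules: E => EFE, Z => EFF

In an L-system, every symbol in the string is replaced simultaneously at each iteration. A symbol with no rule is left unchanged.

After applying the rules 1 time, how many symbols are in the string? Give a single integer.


Answer: 3

Derivation:
Step 0: length = 1
Step 1: length = 3


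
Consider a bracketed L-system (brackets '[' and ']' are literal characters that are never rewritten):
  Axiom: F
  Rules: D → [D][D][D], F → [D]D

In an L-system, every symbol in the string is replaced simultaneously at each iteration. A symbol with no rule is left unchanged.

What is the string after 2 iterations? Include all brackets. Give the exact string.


Answer: [[D][D][D]][D][D][D]

Derivation:
Step 0: F
Step 1: [D]D
Step 2: [[D][D][D]][D][D][D]


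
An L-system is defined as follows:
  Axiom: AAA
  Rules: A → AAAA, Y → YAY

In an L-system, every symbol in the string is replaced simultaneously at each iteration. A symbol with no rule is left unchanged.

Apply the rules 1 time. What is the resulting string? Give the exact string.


Step 0: AAA
Step 1: AAAAAAAAAAAA

Answer: AAAAAAAAAAAA


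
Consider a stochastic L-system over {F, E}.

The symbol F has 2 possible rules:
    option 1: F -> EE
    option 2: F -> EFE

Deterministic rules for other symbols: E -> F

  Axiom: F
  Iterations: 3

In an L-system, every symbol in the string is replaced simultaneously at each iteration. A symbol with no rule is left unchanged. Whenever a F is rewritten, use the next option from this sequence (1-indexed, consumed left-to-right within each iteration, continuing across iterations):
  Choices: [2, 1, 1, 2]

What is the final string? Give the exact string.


Step 0: F
Step 1: EFE  (used choices [2])
Step 2: FEEF  (used choices [1])
Step 3: EEFFEFE  (used choices [1, 2])

Answer: EEFFEFE


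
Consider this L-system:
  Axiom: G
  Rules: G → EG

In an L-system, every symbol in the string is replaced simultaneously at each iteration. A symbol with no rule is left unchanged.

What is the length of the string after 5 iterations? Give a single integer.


Answer: 6

Derivation:
Step 0: length = 1
Step 1: length = 2
Step 2: length = 3
Step 3: length = 4
Step 4: length = 5
Step 5: length = 6


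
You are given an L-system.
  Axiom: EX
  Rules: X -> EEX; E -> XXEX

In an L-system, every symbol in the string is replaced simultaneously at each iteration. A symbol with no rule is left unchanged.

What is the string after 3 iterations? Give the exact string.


Step 0: EX
Step 1: XXEXEEX
Step 2: EEXEEXXXEXEEXXXEXXXEXEEX
Step 3: XXEXXXEXEEXXXEXXXEXEEXEEXEEXXXEXEEXXXEXXXEXEEXEEXEEXXXEXEEXEEXEEXXXEXEEXXXEXXXEXEEX

Answer: XXEXXXEXEEXXXEXXXEXEEXEEXEEXXXEXEEXXXEXXXEXEEXEEXEEXXXEXEEXEEXEEXXXEXEEXXXEXXXEXEEX


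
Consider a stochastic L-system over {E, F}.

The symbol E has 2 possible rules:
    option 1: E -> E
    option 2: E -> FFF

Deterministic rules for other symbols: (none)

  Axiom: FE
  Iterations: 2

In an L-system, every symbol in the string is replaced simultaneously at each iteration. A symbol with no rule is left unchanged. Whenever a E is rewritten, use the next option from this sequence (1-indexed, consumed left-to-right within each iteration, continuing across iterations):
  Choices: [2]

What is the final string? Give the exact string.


Step 0: FE
Step 1: FFFF  (used choices [2])
Step 2: FFFF  (used choices [])

Answer: FFFF


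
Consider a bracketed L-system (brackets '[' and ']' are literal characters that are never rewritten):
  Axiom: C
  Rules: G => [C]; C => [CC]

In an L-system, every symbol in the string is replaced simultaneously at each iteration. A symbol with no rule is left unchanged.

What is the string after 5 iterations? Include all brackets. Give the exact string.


Step 0: C
Step 1: [CC]
Step 2: [[CC][CC]]
Step 3: [[[CC][CC]][[CC][CC]]]
Step 4: [[[[CC][CC]][[CC][CC]]][[[CC][CC]][[CC][CC]]]]
Step 5: [[[[[CC][CC]][[CC][CC]]][[[CC][CC]][[CC][CC]]]][[[[CC][CC]][[CC][CC]]][[[CC][CC]][[CC][CC]]]]]

Answer: [[[[[CC][CC]][[CC][CC]]][[[CC][CC]][[CC][CC]]]][[[[CC][CC]][[CC][CC]]][[[CC][CC]][[CC][CC]]]]]


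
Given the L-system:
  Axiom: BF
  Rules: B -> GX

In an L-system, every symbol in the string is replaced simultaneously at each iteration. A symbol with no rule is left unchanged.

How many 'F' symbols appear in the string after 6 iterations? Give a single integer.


Step 0: BF  (1 'F')
Step 1: GXF  (1 'F')
Step 2: GXF  (1 'F')
Step 3: GXF  (1 'F')
Step 4: GXF  (1 'F')
Step 5: GXF  (1 'F')
Step 6: GXF  (1 'F')

Answer: 1


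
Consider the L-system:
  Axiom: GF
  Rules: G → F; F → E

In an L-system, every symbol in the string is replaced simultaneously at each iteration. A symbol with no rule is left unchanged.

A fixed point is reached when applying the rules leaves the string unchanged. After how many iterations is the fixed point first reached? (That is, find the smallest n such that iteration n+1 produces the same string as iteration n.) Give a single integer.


Step 0: GF
Step 1: FE
Step 2: EE
Step 3: EE  (unchanged — fixed point at step 2)

Answer: 2


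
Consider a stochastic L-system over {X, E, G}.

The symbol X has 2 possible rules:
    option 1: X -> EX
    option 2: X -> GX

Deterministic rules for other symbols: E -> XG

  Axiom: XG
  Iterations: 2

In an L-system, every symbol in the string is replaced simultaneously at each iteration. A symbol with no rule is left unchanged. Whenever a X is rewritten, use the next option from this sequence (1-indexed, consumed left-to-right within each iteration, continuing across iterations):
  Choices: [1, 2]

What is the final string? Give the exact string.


Step 0: XG
Step 1: EXG  (used choices [1])
Step 2: XGGXG  (used choices [2])

Answer: XGGXG


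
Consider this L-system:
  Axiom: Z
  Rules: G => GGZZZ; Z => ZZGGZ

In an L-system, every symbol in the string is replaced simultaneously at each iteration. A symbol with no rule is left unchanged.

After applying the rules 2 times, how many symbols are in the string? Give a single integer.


Step 0: length = 1
Step 1: length = 5
Step 2: length = 25

Answer: 25


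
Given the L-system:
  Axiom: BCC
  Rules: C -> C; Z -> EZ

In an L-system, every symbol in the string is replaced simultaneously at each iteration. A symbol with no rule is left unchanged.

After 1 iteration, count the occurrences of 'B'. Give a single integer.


Answer: 1

Derivation:
Step 0: BCC  (1 'B')
Step 1: BCC  (1 'B')


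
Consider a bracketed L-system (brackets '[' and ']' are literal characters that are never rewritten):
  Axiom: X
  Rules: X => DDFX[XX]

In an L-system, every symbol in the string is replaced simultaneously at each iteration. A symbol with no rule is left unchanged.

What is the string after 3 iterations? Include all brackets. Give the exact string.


Answer: DDFDDFDDFX[XX][DDFX[XX]DDFX[XX]][DDFDDFX[XX][DDFX[XX]DDFX[XX]]DDFDDFX[XX][DDFX[XX]DDFX[XX]]]

Derivation:
Step 0: X
Step 1: DDFX[XX]
Step 2: DDFDDFX[XX][DDFX[XX]DDFX[XX]]
Step 3: DDFDDFDDFX[XX][DDFX[XX]DDFX[XX]][DDFDDFX[XX][DDFX[XX]DDFX[XX]]DDFDDFX[XX][DDFX[XX]DDFX[XX]]]


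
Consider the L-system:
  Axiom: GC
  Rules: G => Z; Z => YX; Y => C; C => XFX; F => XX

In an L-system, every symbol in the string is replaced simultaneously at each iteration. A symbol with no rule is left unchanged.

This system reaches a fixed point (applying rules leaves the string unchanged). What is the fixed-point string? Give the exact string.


Step 0: GC
Step 1: ZXFX
Step 2: YXXXXX
Step 3: CXXXXX
Step 4: XFXXXXXX
Step 5: XXXXXXXXX
Step 6: XXXXXXXXX  (unchanged — fixed point at step 5)

Answer: XXXXXXXXX


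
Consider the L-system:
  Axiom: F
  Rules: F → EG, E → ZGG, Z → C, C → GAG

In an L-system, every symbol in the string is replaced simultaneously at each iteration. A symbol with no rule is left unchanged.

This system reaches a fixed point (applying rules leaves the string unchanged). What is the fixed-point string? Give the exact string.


Step 0: F
Step 1: EG
Step 2: ZGGG
Step 3: CGGG
Step 4: GAGGGG
Step 5: GAGGGG  (unchanged — fixed point at step 4)

Answer: GAGGGG


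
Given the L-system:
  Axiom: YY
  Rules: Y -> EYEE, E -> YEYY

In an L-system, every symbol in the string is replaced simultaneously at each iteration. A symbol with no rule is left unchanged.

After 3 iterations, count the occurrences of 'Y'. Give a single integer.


Step 0: YY  (2 'Y')
Step 1: EYEEEYEE  (2 'Y')
Step 2: YEYYEYEEYEYYYEYYYEYYEYEEYEYYYEYY  (20 'Y')
Step 3: EYEEYEYYEYEEEYEEYEYYEYEEYEYYYEYYEYEEYEYYEYEEEYEEEYEEYEYYEYEEEYEEEYEEYEYYEYEEEYEEYEYYEYEEYEYYYEYYEYEEYEYYEYEEEYEEEYEEYEYYEYEEEYEE  (56 'Y')

Answer: 56


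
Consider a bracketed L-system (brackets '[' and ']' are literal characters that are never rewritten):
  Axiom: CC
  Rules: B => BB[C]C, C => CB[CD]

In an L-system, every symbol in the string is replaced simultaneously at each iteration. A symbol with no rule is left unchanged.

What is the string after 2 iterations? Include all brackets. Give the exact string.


Step 0: CC
Step 1: CB[CD]CB[CD]
Step 2: CB[CD]BB[C]C[CB[CD]D]CB[CD]BB[C]C[CB[CD]D]

Answer: CB[CD]BB[C]C[CB[CD]D]CB[CD]BB[C]C[CB[CD]D]


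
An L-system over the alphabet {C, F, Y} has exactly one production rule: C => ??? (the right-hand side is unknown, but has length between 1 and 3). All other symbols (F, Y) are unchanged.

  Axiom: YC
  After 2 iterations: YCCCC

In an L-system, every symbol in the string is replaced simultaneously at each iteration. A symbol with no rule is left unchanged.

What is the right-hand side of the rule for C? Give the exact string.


Trying C => CC:
  Step 0: YC
  Step 1: YCC
  Step 2: YCCCC
Matches the given result.

Answer: CC


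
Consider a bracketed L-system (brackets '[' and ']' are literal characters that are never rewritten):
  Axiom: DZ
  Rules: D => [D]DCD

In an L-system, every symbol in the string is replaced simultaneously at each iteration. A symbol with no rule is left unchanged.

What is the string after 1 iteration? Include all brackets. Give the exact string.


Step 0: DZ
Step 1: [D]DCDZ

Answer: [D]DCDZ


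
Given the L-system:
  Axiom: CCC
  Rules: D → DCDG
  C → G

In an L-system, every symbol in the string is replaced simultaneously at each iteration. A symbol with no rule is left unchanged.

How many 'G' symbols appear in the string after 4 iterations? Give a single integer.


Answer: 3

Derivation:
Step 0: CCC  (0 'G')
Step 1: GGG  (3 'G')
Step 2: GGG  (3 'G')
Step 3: GGG  (3 'G')
Step 4: GGG  (3 'G')


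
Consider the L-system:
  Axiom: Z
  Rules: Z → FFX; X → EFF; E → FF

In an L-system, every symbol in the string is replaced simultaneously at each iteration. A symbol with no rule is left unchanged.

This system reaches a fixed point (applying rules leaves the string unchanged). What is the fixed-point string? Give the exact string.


Answer: FFFFFF

Derivation:
Step 0: Z
Step 1: FFX
Step 2: FFEFF
Step 3: FFFFFF
Step 4: FFFFFF  (unchanged — fixed point at step 3)


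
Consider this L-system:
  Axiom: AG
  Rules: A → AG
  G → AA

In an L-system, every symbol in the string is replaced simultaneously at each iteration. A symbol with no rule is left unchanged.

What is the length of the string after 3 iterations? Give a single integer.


Answer: 16

Derivation:
Step 0: length = 2
Step 1: length = 4
Step 2: length = 8
Step 3: length = 16


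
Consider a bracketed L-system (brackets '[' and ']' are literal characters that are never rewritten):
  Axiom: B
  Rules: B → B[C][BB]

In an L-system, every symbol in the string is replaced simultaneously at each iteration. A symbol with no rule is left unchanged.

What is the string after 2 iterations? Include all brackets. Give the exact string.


Step 0: B
Step 1: B[C][BB]
Step 2: B[C][BB][C][B[C][BB]B[C][BB]]

Answer: B[C][BB][C][B[C][BB]B[C][BB]]


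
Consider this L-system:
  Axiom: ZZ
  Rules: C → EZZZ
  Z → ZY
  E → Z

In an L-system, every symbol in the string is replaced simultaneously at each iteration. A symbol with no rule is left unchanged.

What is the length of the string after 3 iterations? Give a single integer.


Step 0: length = 2
Step 1: length = 4
Step 2: length = 6
Step 3: length = 8

Answer: 8


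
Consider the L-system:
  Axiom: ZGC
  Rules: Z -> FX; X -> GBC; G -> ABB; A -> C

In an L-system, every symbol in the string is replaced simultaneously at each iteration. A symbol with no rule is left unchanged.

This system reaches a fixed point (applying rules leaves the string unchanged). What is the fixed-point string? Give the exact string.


Answer: FCBBBCCBBC

Derivation:
Step 0: ZGC
Step 1: FXABBC
Step 2: FGBCCBBC
Step 3: FABBBCCBBC
Step 4: FCBBBCCBBC
Step 5: FCBBBCCBBC  (unchanged — fixed point at step 4)


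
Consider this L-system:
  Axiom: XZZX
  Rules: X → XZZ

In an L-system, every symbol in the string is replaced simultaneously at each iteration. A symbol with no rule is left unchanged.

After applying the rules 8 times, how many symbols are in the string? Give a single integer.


Step 0: length = 4
Step 1: length = 8
Step 2: length = 12
Step 3: length = 16
Step 4: length = 20
Step 5: length = 24
Step 6: length = 28
Step 7: length = 32
Step 8: length = 36

Answer: 36


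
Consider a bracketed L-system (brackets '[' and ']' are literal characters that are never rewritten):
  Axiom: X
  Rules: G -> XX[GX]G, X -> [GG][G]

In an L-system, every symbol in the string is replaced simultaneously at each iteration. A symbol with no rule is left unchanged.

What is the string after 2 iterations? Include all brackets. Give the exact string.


Step 0: X
Step 1: [GG][G]
Step 2: [XX[GX]GXX[GX]G][XX[GX]G]

Answer: [XX[GX]GXX[GX]G][XX[GX]G]


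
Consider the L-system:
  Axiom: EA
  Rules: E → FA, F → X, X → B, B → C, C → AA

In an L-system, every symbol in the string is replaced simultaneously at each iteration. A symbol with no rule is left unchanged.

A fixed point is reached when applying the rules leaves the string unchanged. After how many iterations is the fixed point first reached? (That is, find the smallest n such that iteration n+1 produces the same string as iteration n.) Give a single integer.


Answer: 5

Derivation:
Step 0: EA
Step 1: FAA
Step 2: XAA
Step 3: BAA
Step 4: CAA
Step 5: AAAA
Step 6: AAAA  (unchanged — fixed point at step 5)


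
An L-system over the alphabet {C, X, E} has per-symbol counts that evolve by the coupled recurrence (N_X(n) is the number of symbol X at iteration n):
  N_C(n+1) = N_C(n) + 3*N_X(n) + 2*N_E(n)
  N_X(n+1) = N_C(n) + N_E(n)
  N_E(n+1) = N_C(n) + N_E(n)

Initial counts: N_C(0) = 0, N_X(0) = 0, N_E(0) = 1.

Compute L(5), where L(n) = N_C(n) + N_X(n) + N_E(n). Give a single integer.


Step 0: N_C=0, N_X=0, N_E=1, L=1
Step 1: N_C=2, N_X=1, N_E=1, L=4
Step 2: N_C=7, N_X=3, N_E=3, L=13
Step 3: N_C=22, N_X=10, N_E=10, L=42
Step 4: N_C=72, N_X=32, N_E=32, L=136
Step 5: N_C=232, N_X=104, N_E=104, L=440

Answer: 440


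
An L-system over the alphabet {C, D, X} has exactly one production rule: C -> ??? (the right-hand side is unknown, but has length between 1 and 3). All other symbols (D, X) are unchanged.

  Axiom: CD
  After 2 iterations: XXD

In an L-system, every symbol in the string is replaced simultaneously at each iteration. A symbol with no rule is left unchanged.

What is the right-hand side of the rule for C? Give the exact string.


Answer: XX

Derivation:
Trying C -> XX:
  Step 0: CD
  Step 1: XXD
  Step 2: XXD
Matches the given result.


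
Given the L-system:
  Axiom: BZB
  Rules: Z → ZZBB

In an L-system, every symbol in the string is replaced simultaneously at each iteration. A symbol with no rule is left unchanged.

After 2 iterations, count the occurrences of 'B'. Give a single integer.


Step 0: BZB  (2 'B')
Step 1: BZZBBB  (4 'B')
Step 2: BZZBBZZBBBBB  (8 'B')

Answer: 8
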